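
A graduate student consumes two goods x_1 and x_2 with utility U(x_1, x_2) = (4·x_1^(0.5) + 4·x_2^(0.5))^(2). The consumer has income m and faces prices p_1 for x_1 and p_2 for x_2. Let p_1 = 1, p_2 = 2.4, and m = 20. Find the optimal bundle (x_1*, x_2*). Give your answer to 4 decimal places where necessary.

MRS = MU_x_1/MU_x_2 = (x_2/x_1)^(0.5). Set equal to p_1/p_2.
Hence x_2/x_1 = (p_1/p_2)^(1/(0.5)), i.e. raised to the 2 power.
Substitute x_2 = (x_2/x_1)·x_1 into the budget: x_1* = m/(p_1 + p_2·(x_2/x_1)).
Numerically x_2/x_1 = 0.173611, so x_1* = 20/(1 + 2.4·0.173611) = 14.1176 and x_2* = 0.173611·14.1176 = 2.451.

x_1* = 14.1176, x_2* = 2.451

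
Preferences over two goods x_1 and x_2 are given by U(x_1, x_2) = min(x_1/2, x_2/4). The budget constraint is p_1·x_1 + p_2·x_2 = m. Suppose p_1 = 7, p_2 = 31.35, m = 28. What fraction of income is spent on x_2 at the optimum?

share on x_2 = 0.8996

With perfect complements, no substitution: consume in ratio x_1:x_2 = 2:4.
Budget: p_1·x_1 + p_2·2·x_1 = m, so (2·p_1 + 4·p_2)·x_1 = 2·m.
Demand: x_1*(p_1,p_2,m) = 2·m/(2·p_1 + 4·p_2), x_2* = 4·m/(2·p_1 + 4·p_2).
Here 2·7 + 4·31.35 = 139.4, giving x_1* = 0.4017 and x_2* = 0.8034.
Expenditure on x_2: 31.35·0.8034 = 25.1879; share = 0.8996.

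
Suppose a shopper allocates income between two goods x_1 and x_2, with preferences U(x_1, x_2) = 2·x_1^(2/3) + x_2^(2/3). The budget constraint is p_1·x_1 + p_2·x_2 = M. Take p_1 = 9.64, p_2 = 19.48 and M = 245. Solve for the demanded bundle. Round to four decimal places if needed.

x_1* = 24.6601, x_2* = 0.3736

MU_x_1 ∝ 2·x_1^(-1/3), MU_x_2 ∝ x_2^(-1/3), so MRS = 2·(x_2/x_1)^(1/3) = p_1/p_2.
Hence x_2/x_1 = ((1/2)·p_1/p_2)^(1/(1/3)), i.e. raised to the 3 power.
Substitute x_2 = (x_2/x_1)·x_1 into the budget: x_1* = M/(p_1 + p_2·(x_2/x_1)).
Numerically x_2/x_1 = 0.015149, so x_1* = 245/(9.64 + 19.48·0.015149) = 24.6601 and x_2* = 0.015149·24.6601 = 0.3736.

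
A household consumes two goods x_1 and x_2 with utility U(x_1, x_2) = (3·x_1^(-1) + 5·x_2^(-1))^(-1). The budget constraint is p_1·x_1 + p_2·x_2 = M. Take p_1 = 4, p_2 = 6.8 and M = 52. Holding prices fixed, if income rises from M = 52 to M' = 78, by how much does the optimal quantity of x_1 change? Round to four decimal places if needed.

Δx_1* = 2.4224

Substitute x_2 = (x_2/x_1)·x_1 into the budget: x_1* = M/(p_1 + p_2·(x_2/x_1)).
Numerically x_2/x_1 = 0.990148, so x_1* = 52/(4 + 6.8·0.990148) = 4.8449.
At M' = 78: x_1* = 7.2673. Change: 7.2673 − 4.8449 = 2.4224.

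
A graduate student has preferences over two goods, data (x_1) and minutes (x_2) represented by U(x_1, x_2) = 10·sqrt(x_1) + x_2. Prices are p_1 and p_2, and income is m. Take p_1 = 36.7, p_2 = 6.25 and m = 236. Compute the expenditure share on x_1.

Set MRS = p_1/p_2: 5·x_1^(−1/2) = p_1/p_2.
Solve: √x_1 = 5·p_2/p_1, so x_1*(p_1,p_2) = (5·p_2/p_1)², and x_2* = (m − p_1·x_1*)/p_2.
Plugging in: x_1* = (5·6.25/36.7)² = 0.725, x_2* = 33.5025.
Expenditure on x_1: 36.7·0.725 = 26.6093; share = 0.1128.

share on x_1 = 0.1128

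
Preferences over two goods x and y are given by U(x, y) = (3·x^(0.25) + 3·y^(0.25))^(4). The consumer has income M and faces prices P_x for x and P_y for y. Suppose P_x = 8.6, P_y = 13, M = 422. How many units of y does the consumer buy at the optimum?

y* = 15.1148

MU_x ∝ 3·x^(-0.75), MU_y ∝ 3·y^(-0.75), so MRS = (y/x)^(0.75) = P_x/P_y.
Solve for the ratio: y/x = [P_x/P_y]^(4/3).
Substitute y = (y/x)·x into the budget: x* = M/(P_x + P_y·(y/x)).
Numerically y/x = 0.576421, so x* = 422/(8.6 + 13·0.576421) = 26.2218 and y* = 0.576421·26.2218 = 15.1148.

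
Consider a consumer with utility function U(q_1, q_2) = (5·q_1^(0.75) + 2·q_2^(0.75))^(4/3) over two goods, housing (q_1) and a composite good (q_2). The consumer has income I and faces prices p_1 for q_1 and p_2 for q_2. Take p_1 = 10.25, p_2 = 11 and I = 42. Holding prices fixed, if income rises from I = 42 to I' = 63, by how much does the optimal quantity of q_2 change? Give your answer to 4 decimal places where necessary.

Δq_2* = 0.0387

MU_q_1 ∝ 5·q_1^(-0.25), MU_q_2 ∝ 2·q_2^(-0.25), so MRS = (5/2)·(q_2/q_1)^(0.25) = p_1/p_2.
Solve for the ratio: q_2/q_1 = [(2/5)·p_1/p_2]^(4).
With the ratio pinned down, the budget gives q_1* = I/(p_1 + p_2·(q_2/q_1)) and q_2* = (q_2/q_1)·q_1*.
Numerically q_2/q_1 = 0.0193, so q_1* = 42/(10.25 + 11·0.0193) = 4.0144 and q_2* = 0.0193·4.0144 = 0.0775.
At I' = 63: q_2* = 0.1162. Change: 0.1162 − 0.0775 = 0.0387.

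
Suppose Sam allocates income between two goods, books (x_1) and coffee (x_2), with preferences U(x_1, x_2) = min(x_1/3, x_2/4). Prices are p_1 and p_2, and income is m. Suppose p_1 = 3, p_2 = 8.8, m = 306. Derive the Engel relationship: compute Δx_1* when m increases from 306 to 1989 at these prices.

Δx_1* = 114.2308

Leontief preferences: the optimum is at the kink where x_1/3 = x_2/4, i.e. x_2 = (4/3)·x_1.
Budget: p_1·x_1 + p_2·(4/3)·x_1 = m, so (3·p_1 + 4·p_2)·x_1 = 3·m.
Demand: x_1*(p_1,p_2,m) = 3·m/(3·p_1 + 4·p_2), x_2* = 4·m/(3·p_1 + 4·p_2).
Here 3·3 + 4·8.8 = 44.2, giving x_1* = 20.7692.
At m' = 1989: x_1* = 135. Change: 135 − 20.7692 = 114.2308.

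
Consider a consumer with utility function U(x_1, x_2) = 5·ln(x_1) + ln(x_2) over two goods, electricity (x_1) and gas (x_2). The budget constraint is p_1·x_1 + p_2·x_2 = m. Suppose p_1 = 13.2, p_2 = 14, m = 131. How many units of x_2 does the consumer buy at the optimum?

The MRS is 5·x_2/x_1. Set MRS = p_1/p_2.
Rearranging, p_2·x_2 = (1/5)·p_1·x_1. Substituting into the budget gives p_1·x_1·(1 + (1/5)) = m.
Demand: x_1*(p_1,p_2,m) = 5/6·m/p_1 and x_2* = 1/6·m/p_2.
At p_1=13.2, p_2=14, m=131: x_2* = 1/6·131/14 = 1.5595.

x_2* = 1.5595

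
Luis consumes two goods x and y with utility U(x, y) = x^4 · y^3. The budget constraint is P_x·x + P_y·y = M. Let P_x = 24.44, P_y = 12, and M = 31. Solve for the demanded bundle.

MU_x/MU_y = (4·y)/(3·x); tangency sets this equal to P_x/P_y.
So 4·P_y·y = 3·P_x·x; combined with the budget, a share 4/7 of income goes to x.
Demand: x*(P_x,P_y,M) = 4/7·M/P_x and y* = 3/7·M/P_y.
At P_x=24.44, P_y=12, M=31: x* = 4/7·31/24.44 = 0.7248, y* = 1.1071.

x* = 0.7248, y* = 1.1071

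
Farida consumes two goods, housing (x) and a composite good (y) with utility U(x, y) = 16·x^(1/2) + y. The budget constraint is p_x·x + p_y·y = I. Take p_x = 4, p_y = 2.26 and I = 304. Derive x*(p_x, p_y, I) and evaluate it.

x* = 20.4304

Set MRS = p_x/p_y: 8·x^(−1/2) = p_x/p_y.
Solve: √x = 8·p_y/p_x, so x*(p_x,p_y) = (8·p_y/p_x)², and y* = (I − p_x·x*)/p_y.
Plugging in: x* = (8·2.26/4)² = 20.4304.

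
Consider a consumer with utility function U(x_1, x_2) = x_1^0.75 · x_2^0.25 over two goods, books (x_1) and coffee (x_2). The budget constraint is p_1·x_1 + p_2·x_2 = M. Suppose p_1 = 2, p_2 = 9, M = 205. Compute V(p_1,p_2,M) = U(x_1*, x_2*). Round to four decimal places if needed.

The MRS is 3·x_2/x_1. Set MRS = p_1/p_2.
So 0.75·p_2·x_2 = 0.25·p_1·x_1; combined with the budget, a share 0.75 of income goes to x_1.
Demand: x_1*(p_1,p_2,M) = 0.75·M/p_1 and x_2* = 0.25·M/p_2.
At p_1=2, p_2=9, M=205: x_1* = 0.75·205/2 = 76.875, x_2* = 5.6944.
Utility at the optimum: U(76.875, 5.6944) = 40.1053.

V = 40.1053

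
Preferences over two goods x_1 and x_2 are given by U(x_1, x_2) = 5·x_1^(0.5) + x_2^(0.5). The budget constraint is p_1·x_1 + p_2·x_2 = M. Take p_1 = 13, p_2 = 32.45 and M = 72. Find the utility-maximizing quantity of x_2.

With the ratio pinned down, the budget gives x_1* = M/(p_1 + p_2·(x_2/x_1)) and x_2* = (x_2/x_1)·x_1*.
Numerically x_2/x_1 = 0.00642, so x_1* = 72/(13 + 32.45·0.00642) = 5.4511 and x_2* = 0.00642·5.4511 = 0.035.

x_2* = 0.035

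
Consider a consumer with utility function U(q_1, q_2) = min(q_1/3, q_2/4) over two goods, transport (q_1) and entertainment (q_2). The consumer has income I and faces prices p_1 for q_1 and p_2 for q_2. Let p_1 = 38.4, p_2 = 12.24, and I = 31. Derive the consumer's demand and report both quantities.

Here 3·38.4 + 4·12.24 = 164.16, giving q_1* = 0.5665 and q_2* = 0.7554.

q_1* = 0.5665, q_2* = 0.7554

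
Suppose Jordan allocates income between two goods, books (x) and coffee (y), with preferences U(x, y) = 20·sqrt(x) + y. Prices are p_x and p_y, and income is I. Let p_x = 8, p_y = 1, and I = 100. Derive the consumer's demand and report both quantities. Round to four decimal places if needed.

Set MRS = p_x/p_y: 10·x^(−1/2) = p_x/p_y.
Solve: √x = 10·p_y/p_x, so x*(p_x,p_y) = (10·p_y/p_x)², and y* = (I − p_x·x*)/p_y.
Plugging in: x* = (10·1/8)² = 1.5625, y* = 87.5.

x* = 1.5625, y* = 87.5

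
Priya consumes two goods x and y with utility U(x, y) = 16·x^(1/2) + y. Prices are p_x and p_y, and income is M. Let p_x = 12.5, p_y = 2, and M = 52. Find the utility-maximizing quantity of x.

Utility is quasi-linear in y; the FOC for x is 8/√x = p_x/p_y.
Thus x* = (8·p_y/p_x)² — independent of M — with the rest of income spent on y.
Plugging in: x* = (8·2/12.5)² = 1.6384.

x* = 1.6384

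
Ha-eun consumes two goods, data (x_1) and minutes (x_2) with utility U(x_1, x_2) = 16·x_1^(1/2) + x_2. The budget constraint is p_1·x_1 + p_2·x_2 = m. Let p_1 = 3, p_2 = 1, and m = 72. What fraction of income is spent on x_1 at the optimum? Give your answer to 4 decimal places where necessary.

share on x_1 = 0.2963

Set MRS = p_1/p_2: 8·x_1^(−1/2) = p_1/p_2.
Solve: √x_1 = 8·p_2/p_1, so x_1*(p_1,p_2) = (8·p_2/p_1)², and x_2* = (m − p_1·x_1*)/p_2.
Plugging in: x_1* = (8·1/3)² = 7.1111, x_2* = 50.6667.
Expenditure on x_1: 3·7.1111 = 21.3333; share = 0.2963.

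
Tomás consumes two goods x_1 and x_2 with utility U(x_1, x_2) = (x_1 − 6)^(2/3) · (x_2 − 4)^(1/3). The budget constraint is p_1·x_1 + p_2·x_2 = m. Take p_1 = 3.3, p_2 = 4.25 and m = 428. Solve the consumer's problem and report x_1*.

This is Cobb-Douglas in (x_1−6, x_2−4): tangency gives 2/3·p_2·(x_2−4) = 1/3·p_1·(x_1−6).
Substituting into the budget: x_1* = 6 + 2/3·(m − 6·p_1 − 4·p_2)/p_1, and x_2* = 4 + 1/3·(…)/p_2.
Discretionary income = 428 − 6·3.3 − 4·4.25 = 391.2; x_1* = 6 + 2/3·391.2/3.3 = 85.0303.

x_1* = 85.0303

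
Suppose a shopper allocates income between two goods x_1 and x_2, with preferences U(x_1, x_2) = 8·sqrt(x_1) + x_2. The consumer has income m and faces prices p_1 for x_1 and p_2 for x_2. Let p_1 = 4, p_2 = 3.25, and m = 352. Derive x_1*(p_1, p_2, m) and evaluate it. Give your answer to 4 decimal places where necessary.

x_1* = 10.5625

Thus x_1* = (4·p_2/p_1)² — independent of m — with the rest of income spent on x_2.
Plugging in: x_1* = (4·3.25/4)² = 10.5625.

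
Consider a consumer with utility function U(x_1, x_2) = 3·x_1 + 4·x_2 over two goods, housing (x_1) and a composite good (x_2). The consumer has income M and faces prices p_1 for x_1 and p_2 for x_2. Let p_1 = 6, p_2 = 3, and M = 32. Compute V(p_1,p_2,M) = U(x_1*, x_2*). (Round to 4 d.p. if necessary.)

V = 42.6667

Perfect substitutes: compare marginal utility per dollar. 3/p_1 vs 4/p_2 → 0.5 vs 1.3333.
x_2 gives more utility per dollar, so spend all income on x_2: x_2* = M/p_2, x_1* = 0.
Numerically: x_1* = 0, x_2* = 10.6667.
Utility at the optimum: U(0, 10.6667) = 42.6667.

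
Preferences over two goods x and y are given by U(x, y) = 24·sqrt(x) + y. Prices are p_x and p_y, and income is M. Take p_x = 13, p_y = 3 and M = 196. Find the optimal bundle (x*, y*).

MU_x = 12/√x, MU_y = 1. Tangency: 12/√x = p_x/p_y.
Solve: √x = 12·p_y/p_x, so x*(p_x,p_y) = (12·p_y/p_x)², and y* = (M − p_x·x*)/p_y.
Plugging in: x* = (12·3/13)² = 7.6686, y* = 32.1026.

x* = 7.6686, y* = 32.1026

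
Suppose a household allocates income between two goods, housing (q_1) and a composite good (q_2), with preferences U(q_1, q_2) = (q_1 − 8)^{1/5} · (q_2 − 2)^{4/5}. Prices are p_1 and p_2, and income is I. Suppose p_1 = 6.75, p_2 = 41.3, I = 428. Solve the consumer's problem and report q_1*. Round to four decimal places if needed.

q_1* = 16.6341

This is Cobb-Douglas in (q_1−8, q_2−2): tangency gives 0.2·p_2·(q_2−2) = 0.8·p_1·(q_1−8).
After buying the subsistence bundle (8, 2), a share 0.2 of the remaining income goes to q_1: q_1* = 8 + 0.2·(I − 8p_1 − 2p_2)/p_1.
Discretionary income = 428 − 8·6.75 − 2·41.3 = 291.4; q_1* = 8 + 0.2·291.4/6.75 = 16.6341.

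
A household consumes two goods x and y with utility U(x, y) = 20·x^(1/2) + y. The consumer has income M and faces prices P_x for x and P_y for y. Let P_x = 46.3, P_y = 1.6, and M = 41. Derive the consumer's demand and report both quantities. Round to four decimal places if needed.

x* = 0.1194, y* = 22.1693

Utility is quasi-linear in y; the FOC for x is 10/√x = P_x/P_y.
Solve: √x = 10·P_y/P_x, so x*(P_x,P_y) = (10·P_y/P_x)², and y* = (M − P_x·x*)/P_y.
Plugging in: x* = (10·1.6/46.3)² = 0.1194, y* = 22.1693.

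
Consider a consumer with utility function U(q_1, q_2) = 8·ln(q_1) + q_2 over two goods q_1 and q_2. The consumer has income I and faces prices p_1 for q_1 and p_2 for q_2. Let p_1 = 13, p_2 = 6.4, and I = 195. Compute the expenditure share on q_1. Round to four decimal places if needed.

share on q_1 = 0.2626

Set MRS = p_1/p_2: (8/q_1)/1 = p_1/p_2.
So q_1*(p_1,p_2) = 8·p_2/p_1, independent of income; and q_2* = (I − 8·p_2)/p_2.
At the given prices: q_1* = 8·6.4/13 = 3.9385, and q_2* = 22.4688.
Expenditure on q_1: 13·3.9385 = 51.2; share = 0.2626.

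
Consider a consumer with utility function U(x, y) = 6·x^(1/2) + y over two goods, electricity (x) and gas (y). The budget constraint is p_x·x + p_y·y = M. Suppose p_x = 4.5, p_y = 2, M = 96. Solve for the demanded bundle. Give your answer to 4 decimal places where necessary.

MU_x = 3/√x, MU_y = 1. Tangency: 3/√x = p_x/p_y.
Solve: √x = 3·p_y/p_x, so x*(p_x,p_y) = (3·p_y/p_x)², and y* = (M − p_x·x*)/p_y.
Plugging in: x* = (3·2/4.5)² = 1.7778, y* = 44.

x* = 1.7778, y* = 44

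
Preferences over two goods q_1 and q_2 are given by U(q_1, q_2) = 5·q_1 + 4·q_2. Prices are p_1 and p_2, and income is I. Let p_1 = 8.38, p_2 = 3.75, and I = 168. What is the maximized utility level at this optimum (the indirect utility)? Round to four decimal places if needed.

V = 179.2

Linear utility — the consumer picks whichever good has higher MU/price: 5/8.38 = 0.5967 vs 4/3.75 = 1.0667.
q_2 gives more utility per dollar, so spend all income on q_2: q_2* = I/p_2, q_1* = 0.
Numerically: q_1* = 0, q_2* = 44.8.
Utility at the optimum: U(0, 44.8) = 179.2.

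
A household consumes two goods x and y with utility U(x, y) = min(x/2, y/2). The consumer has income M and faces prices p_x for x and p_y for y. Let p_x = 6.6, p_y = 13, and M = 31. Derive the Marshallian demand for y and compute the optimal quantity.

Leontief preferences: the optimum is at the kink where x/2 = y/2, i.e. y = x.
Budget: p_x·x + p_y·x = M, so (2·p_x + 2·p_y)·x = 2·M.
Demand: x*(p_x,p_y,M) = 2·M/(2·p_x + 2·p_y), y* = 2·M/(2·p_x + 2·p_y).
Here 2·6.6 + 2·13 = 39.2, giving y* = 1.5816.

y* = 1.5816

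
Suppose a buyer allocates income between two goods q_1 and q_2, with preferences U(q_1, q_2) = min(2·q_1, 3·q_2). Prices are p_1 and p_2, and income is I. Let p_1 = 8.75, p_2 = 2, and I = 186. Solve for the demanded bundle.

q_1* = 18.4463, q_2* = 12.2975

With perfect complements, no substitution: consume in ratio q_1:q_2 = 3:2.
Budget: p_1·q_1 + p_2·(2/3)·q_1 = I, so (3·p_1 + 2·p_2)·q_1 = 3·I.
Demand: q_1*(p_1,p_2,I) = 3·I/(3·p_1 + 2·p_2), q_2* = 2·I/(3·p_1 + 2·p_2).
Here 3·8.75 + 2·2 = 30.25, giving q_1* = 18.4463 and q_2* = 12.2975.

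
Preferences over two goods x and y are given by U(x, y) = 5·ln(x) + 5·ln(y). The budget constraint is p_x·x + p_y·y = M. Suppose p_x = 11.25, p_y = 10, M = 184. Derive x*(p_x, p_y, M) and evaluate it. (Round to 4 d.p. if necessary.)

x* = 8.1778

Demand: x*(p_x,p_y,M) = 0.5·M/p_x and y* = 0.5·M/p_y.
At p_x=11.25, p_y=10, M=184: x* = 0.5·184/11.25 = 8.1778.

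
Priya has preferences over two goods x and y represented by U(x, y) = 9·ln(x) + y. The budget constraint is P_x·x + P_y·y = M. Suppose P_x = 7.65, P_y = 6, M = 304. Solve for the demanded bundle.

x* = 7.0588, y* = 41.6667

MU_x = 9/x, MU_y = 1. Tangency: 9/x = P_x/P_y.
So x*(P_x,P_y) = 9·P_y/P_x, independent of income; and y* = (M − 9·P_y)/P_y.
At the given prices: x* = 9·6/7.65 = 7.0588, and y* = 41.6667.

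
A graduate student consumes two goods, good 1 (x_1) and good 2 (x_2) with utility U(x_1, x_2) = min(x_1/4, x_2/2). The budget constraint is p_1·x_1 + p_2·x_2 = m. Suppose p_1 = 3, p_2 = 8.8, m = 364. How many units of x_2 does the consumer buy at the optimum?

Here 4·3 + 2·8.8 = 29.6, giving x_2* = 24.5946.

x_2* = 24.5946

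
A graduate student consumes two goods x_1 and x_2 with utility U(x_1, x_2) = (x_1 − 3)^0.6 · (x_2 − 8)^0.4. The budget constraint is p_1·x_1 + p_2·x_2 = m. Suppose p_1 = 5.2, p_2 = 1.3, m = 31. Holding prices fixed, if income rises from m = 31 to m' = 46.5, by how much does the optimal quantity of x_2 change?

Δx_2* = 4.7692

This is Cobb-Douglas in (x_1−3, x_2−8): tangency gives 0.6·p_2·(x_2−8) = 0.4·p_1·(x_1−3).
After buying the subsistence bundle (3, 8), a share 0.6 of the remaining income goes to x_1: x_1* = 3 + 0.6·(m − 3p_1 − 8p_2)/p_1.
Discretionary income = 31 − 3·5.2 − 8·1.3 = 5; x_2* = 8 + 0.4·5/1.3 = 9.5385.
At m' = 46.5: x_2* = 14.3077. Change: 14.3077 − 9.5385 = 4.7692.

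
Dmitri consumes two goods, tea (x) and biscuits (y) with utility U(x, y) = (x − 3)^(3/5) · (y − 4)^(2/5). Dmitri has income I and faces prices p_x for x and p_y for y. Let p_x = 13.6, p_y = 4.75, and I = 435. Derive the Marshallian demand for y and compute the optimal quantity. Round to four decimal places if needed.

Let x' = x−3, y' = y−4. MRS = (3/2)·y'/x' = p_x/p_y.
After buying the subsistence bundle (3, 4), a share 0.6 of the remaining income goes to x: x* = 3 + 0.6·(I − 3p_x − 4p_y)/p_x.
Discretionary income = 435 − 3·13.6 − 4·4.75 = 375.2; y* = 4 + 0.4·375.2/4.75 = 35.5958.

y* = 35.5958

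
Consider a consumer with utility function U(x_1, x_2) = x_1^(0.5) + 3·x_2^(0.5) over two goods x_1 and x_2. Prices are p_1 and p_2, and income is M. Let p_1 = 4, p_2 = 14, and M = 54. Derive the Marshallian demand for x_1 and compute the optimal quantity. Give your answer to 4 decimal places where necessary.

x_1* = 3.78

MU_x_1 ∝ x_1^(-0.5), MU_x_2 ∝ 3·x_2^(-0.5), so MRS = (1/3)·(x_2/x_1)^(0.5) = p_1/p_2.
Hence x_2/x_1 = (3·p_1/p_2)^(1/(0.5)), i.e. raised to the 2 power.
Substitute x_2 = (x_2/x_1)·x_1 into the budget: x_1* = M/(p_1 + p_2·(x_2/x_1)).
Numerically x_2/x_1 = 0.734694, so x_1* = 54/(4 + 14·0.734694) = 3.78.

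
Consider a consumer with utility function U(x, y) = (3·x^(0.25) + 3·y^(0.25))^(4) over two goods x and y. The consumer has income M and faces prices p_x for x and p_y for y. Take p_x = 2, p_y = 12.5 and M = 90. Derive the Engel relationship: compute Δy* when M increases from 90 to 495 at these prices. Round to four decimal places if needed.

Δy* = 11.4004

MU_x ∝ 3·x^(-0.75), MU_y ∝ 3·y^(-0.75), so MRS = (y/x)^(0.75) = p_x/p_y.
Hence y/x = (p_x/p_y)^(1/(0.75)), i.e. raised to the 4/3 power.
With the ratio pinned down, the budget gives x* = M/(p_x + p_y·(y/x)) and y* = (y/x)·x*.
Numerically y/x = 0.086861, so x* = 90/(2 + 12.5·0.086861) = 29.1662 and y* = 0.086861·29.1662 = 2.5334.
At M' = 495: y* = 13.9338. Change: 13.9338 − 2.5334 = 11.4004.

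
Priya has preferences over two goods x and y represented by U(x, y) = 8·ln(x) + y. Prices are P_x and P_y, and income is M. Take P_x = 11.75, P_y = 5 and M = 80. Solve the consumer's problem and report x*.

MU_x = 8/x, MU_y = 1. Tangency: 8/x = P_x/P_y.
So x*(P_x,P_y) = 8·P_y/P_x, independent of income; and y* = (M − 8·P_y)/P_y.
At the given prices: x* = 8·5/11.75 = 3.4043.

x* = 3.4043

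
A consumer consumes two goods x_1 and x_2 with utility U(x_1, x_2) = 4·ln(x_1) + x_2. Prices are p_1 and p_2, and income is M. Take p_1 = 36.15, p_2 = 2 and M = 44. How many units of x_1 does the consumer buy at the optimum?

So x_1*(p_1,p_2) = 4·p_2/p_1, independent of income; and x_2* = (M − 4·p_2)/p_2.
At the given prices: x_1* = 4·2/36.15 = 0.2213.

x_1* = 0.2213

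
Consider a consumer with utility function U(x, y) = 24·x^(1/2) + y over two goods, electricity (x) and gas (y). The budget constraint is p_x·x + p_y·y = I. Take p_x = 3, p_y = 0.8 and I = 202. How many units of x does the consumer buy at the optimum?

MU_x = 12/√x, MU_y = 1. Tangency: 12/√x = p_x/p_y.
Thus x* = (12·p_y/p_x)² — independent of I — with the rest of income spent on y.
Plugging in: x* = (12·0.8/3)² = 10.24.

x* = 10.24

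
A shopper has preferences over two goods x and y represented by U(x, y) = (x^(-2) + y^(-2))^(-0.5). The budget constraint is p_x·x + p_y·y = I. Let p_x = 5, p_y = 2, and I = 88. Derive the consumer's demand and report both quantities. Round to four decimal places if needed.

x* = 11.4072, y* = 15.482

MRS = MU_x/MU_y = (y/x)^(3). Set equal to p_x/p_y.
Hence y/x = (p_x/p_y)^(1/(3)), i.e. raised to the 1/3 power.
Substitute y = (y/x)·x into the budget: x* = I/(p_x + p_y·(y/x)).
Numerically y/x = 1.357209, so x* = 88/(5 + 2·1.357209) = 11.4072 and y* = 1.357209·11.4072 = 15.482.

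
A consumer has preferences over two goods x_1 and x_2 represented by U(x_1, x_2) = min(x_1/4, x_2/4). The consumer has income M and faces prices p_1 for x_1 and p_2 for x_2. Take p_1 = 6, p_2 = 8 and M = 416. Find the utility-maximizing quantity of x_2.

x_2* = 29.7143

Leontief preferences: the optimum is at the kink where x_1/4 = x_2/4, i.e. x_2 = x_1.
Budget: p_1·x_1 + p_2·x_1 = M, so (4·p_1 + 4·p_2)·x_1 = 4·M.
Demand: x_1*(p_1,p_2,M) = 4·M/(4·p_1 + 4·p_2), x_2* = 4·M/(4·p_1 + 4·p_2).
Here 4·6 + 4·8 = 56, giving x_2* = 29.7143.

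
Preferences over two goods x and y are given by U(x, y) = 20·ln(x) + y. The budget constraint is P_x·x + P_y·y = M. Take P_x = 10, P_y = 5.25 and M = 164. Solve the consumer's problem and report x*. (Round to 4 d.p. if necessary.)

x* = 10.5

Set MRS = P_x/P_y: (20/x)/1 = P_x/P_y.
So x*(P_x,P_y) = 20·P_y/P_x, independent of income; and y* = (M − 20·P_y)/P_y.
At the given prices: x* = 20·5.25/10 = 10.5.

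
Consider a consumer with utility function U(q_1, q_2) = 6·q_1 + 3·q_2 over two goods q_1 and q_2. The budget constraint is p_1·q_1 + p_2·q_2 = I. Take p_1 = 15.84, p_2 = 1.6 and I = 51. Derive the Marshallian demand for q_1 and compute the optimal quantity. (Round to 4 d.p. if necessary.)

Perfect substitutes: compare marginal utility per dollar. 6/p_1 vs 3/p_2 → 0.3788 vs 1.875.
q_2 gives more utility per dollar, so spend all income on q_2: q_2* = I/p_2, q_1* = 0.
Numerically: q_1* = 0, q_2* = 31.875.

q_1* = 0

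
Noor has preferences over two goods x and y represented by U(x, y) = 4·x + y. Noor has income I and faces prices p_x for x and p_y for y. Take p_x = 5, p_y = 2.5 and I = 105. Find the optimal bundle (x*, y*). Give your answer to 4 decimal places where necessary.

Numerically: x* = 21, y* = 0.

x* = 21, y* = 0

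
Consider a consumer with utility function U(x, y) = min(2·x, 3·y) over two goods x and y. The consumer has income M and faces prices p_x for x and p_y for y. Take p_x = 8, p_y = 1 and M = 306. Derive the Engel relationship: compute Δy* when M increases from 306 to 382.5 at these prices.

With perfect complements, no substitution: consume in ratio x:y = 3:2.
Budget: p_x·x + p_y·(2/3)·x = M, so (3·p_x + 2·p_y)·x = 3·M.
Demand: x*(p_x,p_y,M) = 3·M/(3·p_x + 2·p_y), y* = 2·M/(3·p_x + 2·p_y).
Here 3·8 + 2·1 = 26, giving y* = 23.5385.
At M' = 382.5: y* = 29.4231. Change: 29.4231 − 23.5385 = 5.8846.

Δy* = 5.8846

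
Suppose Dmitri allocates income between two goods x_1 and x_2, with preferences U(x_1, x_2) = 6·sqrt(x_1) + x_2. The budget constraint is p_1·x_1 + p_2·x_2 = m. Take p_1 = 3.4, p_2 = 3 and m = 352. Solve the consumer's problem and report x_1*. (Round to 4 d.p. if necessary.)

MU_x_1 = 3/√x_1, MU_x_2 = 1. Tangency: 3/√x_1 = p_1/p_2.
Thus x_1* = (3·p_2/p_1)² — independent of m — with the rest of income spent on x_2.
Plugging in: x_1* = (3·3/3.4)² = 7.0069.

x_1* = 7.0069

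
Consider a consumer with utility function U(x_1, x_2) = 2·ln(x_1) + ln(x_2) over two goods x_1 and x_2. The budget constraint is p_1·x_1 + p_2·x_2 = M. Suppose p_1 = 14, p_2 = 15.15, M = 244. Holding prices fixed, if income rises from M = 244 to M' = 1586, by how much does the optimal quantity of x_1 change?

MU_x_1/MU_x_2 = (2·x_2)/(x_1); tangency sets this equal to p_1/p_2.
So 2·p_2·x_2 = p_1·x_1; combined with the budget, a share 2/3 of income goes to x_1.
Demand: x_1*(p_1,p_2,M) = 2/3·M/p_1 and x_2* = 1/3·M/p_2.
At p_1=14, p_2=15.15, M=244: x_1* = 2/3·244/14 = 11.619.
At M' = 1586: x_1* = 75.5238. Change: 75.5238 − 11.619 = 63.9048.

Δx_1* = 63.9048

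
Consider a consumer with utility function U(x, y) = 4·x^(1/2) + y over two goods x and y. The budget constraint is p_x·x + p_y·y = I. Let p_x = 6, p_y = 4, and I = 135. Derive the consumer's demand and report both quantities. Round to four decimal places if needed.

Set MRS = p_x/p_y: 2·x^(−1/2) = p_x/p_y.
Solve: √x = 2·p_y/p_x, so x*(p_x,p_y) = (2·p_y/p_x)², and y* = (I − p_x·x*)/p_y.
Plugging in: x* = (2·4/6)² = 1.7778, y* = 31.0833.

x* = 1.7778, y* = 31.0833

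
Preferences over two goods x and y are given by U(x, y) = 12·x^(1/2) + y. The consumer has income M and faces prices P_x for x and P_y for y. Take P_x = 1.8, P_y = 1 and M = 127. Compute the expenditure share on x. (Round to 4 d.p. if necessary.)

Utility is quasi-linear in y; the FOC for x is 6/√x = P_x/P_y.
Solve: √x = 6·P_y/P_x, so x*(P_x,P_y) = (6·P_y/P_x)², and y* = (M − P_x·x*)/P_y.
Plugging in: x* = (6·1/1.8)² = 11.1111, y* = 107.
Expenditure on x: 1.8·11.1111 = 20; share = 0.1575.

share on x = 0.1575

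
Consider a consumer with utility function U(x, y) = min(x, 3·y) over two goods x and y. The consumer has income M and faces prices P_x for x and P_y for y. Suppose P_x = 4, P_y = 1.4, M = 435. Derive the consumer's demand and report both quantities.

Leontief preferences: the optimum is at the kink where x/3 = y/1, i.e. y = (1/3)·x.
Budget: P_x·x + P_y·(1/3)·x = M, so (3·P_x + P_y)·x = 3·M.
Demand: x*(P_x,P_y,M) = 3·M/(3·P_x + P_y), y* = M/(3·P_x + P_y).
Here 3·4 + 1.4 = 13.4, giving x* = 97.3881 and y* = 32.4627.

x* = 97.3881, y* = 32.4627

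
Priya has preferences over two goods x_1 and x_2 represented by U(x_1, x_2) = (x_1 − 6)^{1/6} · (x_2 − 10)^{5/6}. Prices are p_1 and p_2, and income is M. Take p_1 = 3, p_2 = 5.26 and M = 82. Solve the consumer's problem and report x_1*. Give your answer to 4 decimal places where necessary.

Let x_1' = x_1−6, x_2' = x_2−10. MRS = (1/5)·x_2'/x_1' = p_1/p_2.
After buying the subsistence bundle (6, 10), a share 1/6 of the remaining income goes to x_1: x_1* = 6 + 1/6·(M − 6p_1 − 10p_2)/p_1.
Discretionary income = 82 − 6·3 − 10·5.26 = 11.4; x_1* = 6 + 1/6·11.4/3 = 6.6333.

x_1* = 6.6333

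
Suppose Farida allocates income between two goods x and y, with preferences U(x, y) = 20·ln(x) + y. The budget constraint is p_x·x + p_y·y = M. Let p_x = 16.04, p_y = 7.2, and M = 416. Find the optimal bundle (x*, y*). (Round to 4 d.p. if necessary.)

x* = 8.9776, y* = 37.7778

MU_x = 20/x, MU_y = 1. Tangency: 20/x = p_x/p_y.
So x*(p_x,p_y) = 20·p_y/p_x, independent of income; and y* = (M − 20·p_y)/p_y.
At the given prices: x* = 20·7.2/16.04 = 8.9776, and y* = 37.7778.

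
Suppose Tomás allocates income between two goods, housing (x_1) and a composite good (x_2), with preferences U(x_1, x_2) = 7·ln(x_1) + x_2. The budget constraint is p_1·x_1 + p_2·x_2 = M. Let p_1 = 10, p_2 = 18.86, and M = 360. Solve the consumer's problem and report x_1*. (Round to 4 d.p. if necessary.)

So x_1*(p_1,p_2) = 7·p_2/p_1, independent of income; and x_2* = (M − 7·p_2)/p_2.
At the given prices: x_1* = 7·18.86/10 = 13.202.

x_1* = 13.202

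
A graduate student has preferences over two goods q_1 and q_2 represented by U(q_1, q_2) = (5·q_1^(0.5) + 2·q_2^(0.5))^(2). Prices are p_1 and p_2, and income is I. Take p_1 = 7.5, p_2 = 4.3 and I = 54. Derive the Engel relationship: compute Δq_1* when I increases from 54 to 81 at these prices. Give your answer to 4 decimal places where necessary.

From the CES first-order condition, (5/2)·(q_2/q_1)^(0.5) = p_1/p_2.
Solve for the ratio: q_2/q_1 = [(2/5)·p_1/p_2]^(2).
With the ratio pinned down, the budget gives q_1* = I/(p_1 + p_2·(q_2/q_1)) and q_2* = (q_2/q_1)·q_1*.
Numerically q_2/q_1 = 0.48675, so q_1* = 54/(7.5 + 4.3·0.48675) = 5.6291.
At I' = 81: q_1* = 8.4436. Change: 8.4436 − 5.6291 = 2.8145.

Δq_1* = 2.8145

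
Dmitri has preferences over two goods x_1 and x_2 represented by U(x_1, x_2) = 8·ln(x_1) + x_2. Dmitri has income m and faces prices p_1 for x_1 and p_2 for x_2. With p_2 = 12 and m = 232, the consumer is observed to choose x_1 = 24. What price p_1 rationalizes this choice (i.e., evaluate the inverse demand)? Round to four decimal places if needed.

p_1 = 4

MU_x_1 = 8/x_1, MU_x_2 = 1. Tangency: 8/x_1 = p_1/p_2.
So x_1*(p_1,p_2) = 8·p_2/p_1, independent of income; and x_2* = (m − 8·p_2)/p_2.
Set x_1* = 24 in the demand function and solve for p_1: p_1 = 4.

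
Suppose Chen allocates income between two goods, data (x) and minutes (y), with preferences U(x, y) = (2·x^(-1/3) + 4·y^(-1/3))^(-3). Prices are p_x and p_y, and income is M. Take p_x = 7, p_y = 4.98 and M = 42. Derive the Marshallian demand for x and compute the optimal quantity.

x* = 2.358

MU_x ∝ 2·x^(-4/3), MU_y ∝ 4·y^(-4/3), so MRS = (1/2)·(y/x)^(4/3) = p_x/p_y.
Hence y/x = (2·p_x/p_y)^(1/(4/3)), i.e. raised to the 0.75 power.
With the ratio pinned down, the budget gives x* = M/(p_x + p_y·(y/x)) and y* = (y/x)·x*.
Numerically y/x = 2.171071, so x* = 42/(7 + 4.98·2.171071) = 2.358.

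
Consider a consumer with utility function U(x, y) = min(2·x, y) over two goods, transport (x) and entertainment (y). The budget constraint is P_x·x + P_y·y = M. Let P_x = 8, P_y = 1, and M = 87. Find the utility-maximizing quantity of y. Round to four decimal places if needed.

y* = 17.4

With perfect complements, no substitution: consume in ratio x:y = 1:2.
Budget: P_x·x + P_y·2·x = M, so (P_x + 2·P_y)·x = M.
Demand: x*(P_x,P_y,M) = M/(P_x + 2·P_y), y* = 2·M/(P_x + 2·P_y).
Here 8 + 2·1 = 10, giving y* = 17.4.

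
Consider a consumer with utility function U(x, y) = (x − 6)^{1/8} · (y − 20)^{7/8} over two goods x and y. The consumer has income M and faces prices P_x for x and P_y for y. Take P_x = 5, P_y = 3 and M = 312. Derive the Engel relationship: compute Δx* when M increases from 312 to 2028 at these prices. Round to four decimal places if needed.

Δx* = 42.9

Discretionary income = 312 − 6·5 − 20·3 = 222; x* = 6 + 0.125·222/5 = 11.55.
At M' = 2028: x* = 54.45. Change: 54.45 − 11.55 = 42.9.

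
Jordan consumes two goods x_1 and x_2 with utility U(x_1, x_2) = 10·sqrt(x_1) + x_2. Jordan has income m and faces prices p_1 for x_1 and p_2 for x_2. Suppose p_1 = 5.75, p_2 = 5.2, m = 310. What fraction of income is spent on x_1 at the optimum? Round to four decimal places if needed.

share on x_1 = 0.3792

Solve: √x_1 = 5·p_2/p_1, so x_1*(p_1,p_2) = (5·p_2/p_1)², and x_2* = (m − p_1·x_1*)/p_2.
Plugging in: x_1* = (5·5.2/5.75)² = 20.4461, x_2* = 37.0067.
Expenditure on x_1: 5.75·20.4461 = 117.5652; share = 0.3792.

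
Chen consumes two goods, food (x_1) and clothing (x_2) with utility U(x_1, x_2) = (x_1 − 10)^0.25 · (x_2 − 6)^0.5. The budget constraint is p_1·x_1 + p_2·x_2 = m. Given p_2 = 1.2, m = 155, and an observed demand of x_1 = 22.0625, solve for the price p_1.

p_1 = 3.2

MRS = (1/2)·(x_2−6)/(x_1−10). Tangency with p_1/p_2 gives x_2−6 = 2·(p_1/p_2)·(x_1−10).
After buying the subsistence bundle (10, 6), a share 1/3 of the remaining income goes to x_1: x_1* = 10 + 1/3·(m − 10p_1 − 6p_2)/p_1.
Set x_1* = 22.0625 in the demand function and solve for p_1: p_1 = 3.2.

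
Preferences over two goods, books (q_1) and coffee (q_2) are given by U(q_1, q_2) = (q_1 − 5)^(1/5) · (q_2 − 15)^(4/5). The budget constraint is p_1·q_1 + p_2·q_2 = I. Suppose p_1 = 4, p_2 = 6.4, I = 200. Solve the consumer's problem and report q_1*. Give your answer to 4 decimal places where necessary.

Let q_1' = q_1−5, q_2' = q_2−15. MRS = (1/4)·q_2'/q_1' = p_1/p_2.
After buying the subsistence bundle (5, 15), a share 0.2 of the remaining income goes to q_1: q_1* = 5 + 0.2·(I − 5p_1 − 15p_2)/p_1.
Discretionary income = 200 − 5·4 − 15·6.4 = 84; q_1* = 5 + 0.2·84/4 = 9.2.

q_1* = 9.2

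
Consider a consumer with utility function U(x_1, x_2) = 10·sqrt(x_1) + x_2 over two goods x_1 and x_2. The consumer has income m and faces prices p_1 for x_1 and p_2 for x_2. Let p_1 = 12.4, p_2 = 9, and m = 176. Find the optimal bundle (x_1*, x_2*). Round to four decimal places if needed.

Utility is quasi-linear in x_2; the FOC for x_1 is 5/√x_1 = p_1/p_2.
Solve: √x_1 = 5·p_2/p_1, so x_1*(p_1,p_2) = (5·p_2/p_1)², and x_2* = (m − p_1·x_1*)/p_2.
Plugging in: x_1* = (5·9/12.4)² = 13.1699, x_2* = 1.4104.

x_1* = 13.1699, x_2* = 1.4104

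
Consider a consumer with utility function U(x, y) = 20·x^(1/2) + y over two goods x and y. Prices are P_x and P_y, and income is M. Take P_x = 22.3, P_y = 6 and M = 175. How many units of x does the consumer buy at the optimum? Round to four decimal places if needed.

MU_x = 10/√x, MU_y = 1. Tangency: 10/√x = P_x/P_y.
Solve: √x = 10·P_y/P_x, so x*(P_x,P_y) = (10·P_y/P_x)², and y* = (M − P_x·x*)/P_y.
Plugging in: x* = (10·6/22.3)² = 7.2392.

x* = 7.2392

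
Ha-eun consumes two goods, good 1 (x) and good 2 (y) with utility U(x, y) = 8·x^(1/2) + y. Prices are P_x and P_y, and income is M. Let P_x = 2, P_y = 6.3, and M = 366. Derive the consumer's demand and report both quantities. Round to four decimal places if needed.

x* = 158.76, y* = 7.6952

MU_x = 4/√x, MU_y = 1. Tangency: 4/√x = P_x/P_y.
Solve: √x = 4·P_y/P_x, so x*(P_x,P_y) = (4·P_y/P_x)², and y* = (M − P_x·x*)/P_y.
Plugging in: x* = (4·6.3/2)² = 158.76, y* = 7.6952.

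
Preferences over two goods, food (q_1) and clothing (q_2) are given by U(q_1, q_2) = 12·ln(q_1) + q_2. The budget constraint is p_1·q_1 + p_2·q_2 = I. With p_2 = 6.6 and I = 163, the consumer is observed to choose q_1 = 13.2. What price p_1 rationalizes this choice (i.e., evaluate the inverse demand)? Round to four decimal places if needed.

MU_q_1 = 12/q_1, MU_q_2 = 1. Tangency: 12/q_1 = p_1/p_2.
So q_1*(p_1,p_2) = 12·p_2/p_1, independent of income; and q_2* = (I − 12·p_2)/p_2.
Set q_1* = 13.2 in the demand function and solve for p_1: p_1 = 6.

p_1 = 6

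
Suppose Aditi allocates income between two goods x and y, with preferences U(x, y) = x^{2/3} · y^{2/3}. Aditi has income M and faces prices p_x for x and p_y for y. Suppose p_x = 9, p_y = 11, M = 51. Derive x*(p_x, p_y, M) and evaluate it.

x* = 2.8333

Tangency: MRS = y/x = p_x/p_y.
Rearranging, p_y·y = p_x·x. Substituting into the budget gives p_x·x·(1 + 1) = M.
Demand: x*(p_x,p_y,M) = 0.5·M/p_x and y* = 0.5·M/p_y.
At p_x=9, p_y=11, M=51: x* = 0.5·51/9 = 2.8333.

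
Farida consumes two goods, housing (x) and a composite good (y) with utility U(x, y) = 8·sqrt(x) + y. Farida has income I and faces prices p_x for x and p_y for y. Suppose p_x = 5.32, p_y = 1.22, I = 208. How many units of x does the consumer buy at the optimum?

Utility is quasi-linear in y; the FOC for x is 4/√x = p_x/p_y.
Solve: √x = 4·p_y/p_x, so x*(p_x,p_y) = (4·p_y/p_x)², and y* = (I − p_x·x*)/p_y.
Plugging in: x* = (4·1.22/5.32)² = 0.8414.

x* = 0.8414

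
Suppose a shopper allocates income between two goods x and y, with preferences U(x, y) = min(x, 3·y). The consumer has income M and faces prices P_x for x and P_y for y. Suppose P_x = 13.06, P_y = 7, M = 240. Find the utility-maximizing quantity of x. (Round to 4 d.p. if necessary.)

Leontief preferences: the optimum is at the kink where x/3 = y/1, i.e. y = (1/3)·x.
Budget: P_x·x + P_y·(1/3)·x = M, so (3·P_x + P_y)·x = 3·M.
Demand: x*(P_x,P_y,M) = 3·M/(3·P_x + P_y), y* = M/(3·P_x + P_y).
Here 3·13.06 + 7 = 46.18, giving x* = 15.5912.

x* = 15.5912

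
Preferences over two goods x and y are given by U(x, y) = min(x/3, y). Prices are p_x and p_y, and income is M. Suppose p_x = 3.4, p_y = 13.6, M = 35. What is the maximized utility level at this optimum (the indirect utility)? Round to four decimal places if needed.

With perfect complements, no substitution: consume in ratio x:y = 3:1.
Budget: p_x·x + p_y·(1/3)·x = M, so (3·p_x + p_y)·x = 3·M.
Demand: x*(p_x,p_y,M) = 3·M/(3·p_x + p_y), y* = M/(3·p_x + p_y).
Here 3·3.4 + 13.6 = 23.8, giving x* = 4.4118 and y* = 1.4706.
Utility at the optimum: U(4.4118, 1.4706) = 1.4706.

V = 1.4706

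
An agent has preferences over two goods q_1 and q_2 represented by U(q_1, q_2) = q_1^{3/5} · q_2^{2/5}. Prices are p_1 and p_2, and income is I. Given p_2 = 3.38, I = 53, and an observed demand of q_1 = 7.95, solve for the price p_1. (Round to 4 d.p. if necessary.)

The MRS is (3/2)·q_2/q_1. Set MRS = p_1/p_2.
So 0.6·p_2·q_2 = 0.4·p_1·q_1; combined with the budget, a share 0.6 of income goes to q_1.
Demand: q_1*(p_1,p_2,I) = 0.6·I/p_1 and q_2* = 0.4·I/p_2.
Set q_1* = 7.95 in the demand function and solve for p_1: p_1 = 4.

p_1 = 4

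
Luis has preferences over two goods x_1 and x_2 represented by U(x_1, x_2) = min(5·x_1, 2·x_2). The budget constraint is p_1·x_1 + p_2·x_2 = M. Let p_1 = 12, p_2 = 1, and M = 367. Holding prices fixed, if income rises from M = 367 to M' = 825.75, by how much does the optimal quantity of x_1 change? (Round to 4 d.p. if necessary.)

Δx_1* = 31.6379

With perfect complements, no substitution: consume in ratio x_1:x_2 = 2:5.
Budget: p_1·x_1 + p_2·(5/2)·x_1 = M, so (2·p_1 + 5·p_2)·x_1 = 2·M.
Demand: x_1*(p_1,p_2,M) = 2·M/(2·p_1 + 5·p_2), x_2* = 5·M/(2·p_1 + 5·p_2).
Here 2·12 + 5·1 = 29, giving x_1* = 25.3103.
At M' = 825.75: x_1* = 56.9483. Change: 56.9483 − 25.3103 = 31.6379.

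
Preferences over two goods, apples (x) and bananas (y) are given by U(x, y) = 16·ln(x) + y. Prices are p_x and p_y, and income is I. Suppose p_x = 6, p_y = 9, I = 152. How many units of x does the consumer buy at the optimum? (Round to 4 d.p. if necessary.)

MU_x = 16/x, MU_y = 1. Tangency: 16/x = p_x/p_y.
So x*(p_x,p_y) = 16·p_y/p_x, independent of income; and y* = (I − 16·p_y)/p_y.
At the given prices: x* = 16·9/6 = 24.

x* = 24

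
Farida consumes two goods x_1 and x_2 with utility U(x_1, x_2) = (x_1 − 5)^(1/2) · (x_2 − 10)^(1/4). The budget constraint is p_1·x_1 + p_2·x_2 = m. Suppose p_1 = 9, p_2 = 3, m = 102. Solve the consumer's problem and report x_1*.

x_1* = 7

MRS = 2·(x_2−10)/(x_1−5). Tangency with p_1/p_2 gives x_2−10 = (1/2)·(p_1/p_2)·(x_1−5).
Substituting into the budget: x_1* = 5 + 2/3·(m − 5·p_1 − 10·p_2)/p_1, and x_2* = 10 + 1/3·(…)/p_2.
Discretionary income = 102 − 5·9 − 10·3 = 27; x_1* = 5 + 2/3·27/9 = 7.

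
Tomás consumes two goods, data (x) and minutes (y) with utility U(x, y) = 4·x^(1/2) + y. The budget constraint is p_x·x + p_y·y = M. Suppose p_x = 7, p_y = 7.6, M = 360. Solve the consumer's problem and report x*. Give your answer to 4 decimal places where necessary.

Utility is quasi-linear in y; the FOC for x is 2/√x = p_x/p_y.
Thus x* = (2·p_y/p_x)² — independent of M — with the rest of income spent on y.
Plugging in: x* = (2·7.6/7)² = 4.7151.

x* = 4.7151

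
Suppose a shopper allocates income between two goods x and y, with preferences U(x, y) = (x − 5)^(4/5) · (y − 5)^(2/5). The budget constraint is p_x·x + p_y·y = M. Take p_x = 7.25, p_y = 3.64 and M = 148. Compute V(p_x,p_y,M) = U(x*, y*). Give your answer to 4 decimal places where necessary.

V = 13.2075

Discretionary income = 148 − 5·7.25 − 5·3.64 = 93.55; x* = 5 + 2/3·93.55/7.25 = 13.6023; y* = 5 + 1/3·93.55/3.64 = 13.5668.
Utility at the optimum: U(13.6023, 13.5668) = 13.2075.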